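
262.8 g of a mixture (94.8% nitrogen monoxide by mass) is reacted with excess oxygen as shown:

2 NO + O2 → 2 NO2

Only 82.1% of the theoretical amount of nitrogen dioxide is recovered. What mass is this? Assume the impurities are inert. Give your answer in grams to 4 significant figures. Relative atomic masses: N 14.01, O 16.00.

Pure NO available = 262.8 g × 0.948 = 249.13 g.
M(NO) = 14.01 + 16.00 = 30.01 g/mol.
M(NO2) = 14.01 + 2(16.00) = 46.01 g/mol.
n(NO) = 249.13 g / 30.01 g/mol = 8.3017 mol.
From the equation the NO:NO2 mole ratio is 2:2, so n(NO2) = 8.3017 × 2/2 = 8.3017 mol.
Mass of NO2 = 8.3017 mol × 46.01 g/mol = 381.96 g.
Actual mass collected = 381.96 g × 0.821 = 313.59 g.

313.6 g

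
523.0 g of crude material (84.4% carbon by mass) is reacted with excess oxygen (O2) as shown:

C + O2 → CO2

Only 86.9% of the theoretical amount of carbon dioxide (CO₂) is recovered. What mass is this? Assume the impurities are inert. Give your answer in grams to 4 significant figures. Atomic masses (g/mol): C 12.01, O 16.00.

Pure C available = 523.0 g × 0.844 = 441.41 g.
M(C) = 12.01 g/mol.
M(CO2) = 12.01 + 2(16.00) = 44.01 g/mol.
n(C) = 441.41 g / 12.01 g/mol = 36.754 mol.
From the equation the C:CO2 mole ratio is 1:1, so n(CO2) = 36.754 × 1/1 = 36.754 mol.
Mass of CO2 = 36.754 mol × 44.01 g/mol = 1617.5 g.
Actual mass collected = 1617.5 g × 0.869 = 1405.6 g.

1406 g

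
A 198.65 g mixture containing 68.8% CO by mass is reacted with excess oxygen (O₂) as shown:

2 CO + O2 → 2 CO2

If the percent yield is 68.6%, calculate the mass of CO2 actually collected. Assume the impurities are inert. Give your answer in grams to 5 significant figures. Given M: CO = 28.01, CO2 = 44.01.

Pure CO available = 198.65 g × 0.688 = 136.671 g.
n(CO) = 136.671 g / 28.01 g/mol = 4.87937 mol.
From the equation the CO:CO2 mole ratio is 2:2, so n(CO2) = 4.87937 × 2/2 = 4.87937 mol.
Mass of CO2 = 4.87937 mol × 44.01 g/mol = 214.741 g.
Actual mass collected = 214.741 g × 0.686 = 147.312 g.

147.31 g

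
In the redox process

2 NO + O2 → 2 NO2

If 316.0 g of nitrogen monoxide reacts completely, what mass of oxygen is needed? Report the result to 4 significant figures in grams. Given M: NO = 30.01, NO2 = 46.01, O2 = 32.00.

n(NO) = 316.00 g / 30.01 g/mol = 10.530 mol.
From the equation the NO:O2 mole ratio is 2:1, so n(O2) = 10.530 × 1/2 = 5.2649 mol.
Mass of O2 = 5.2649 mol × 32.00 g/mol = 168.48 g.

168.5 g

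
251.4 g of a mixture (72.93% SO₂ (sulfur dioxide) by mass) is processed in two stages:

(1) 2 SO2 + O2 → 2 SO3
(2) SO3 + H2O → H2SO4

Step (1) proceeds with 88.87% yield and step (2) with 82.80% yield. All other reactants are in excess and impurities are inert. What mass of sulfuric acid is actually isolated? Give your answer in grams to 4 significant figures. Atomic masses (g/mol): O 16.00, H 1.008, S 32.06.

206.6 g

Pure SO2 = 251.4 × 0.7293 = 183.35 g.
M(SO2) = 32.06 + 2(16.00) = 64.06 g/mol.
M(H2SO4) = 2(1.008) + 32.06 + 4(16.00) = 98.076 g/mol.
n(SO2) = 183.35 / 64.06 = 2.8621 mol.
Step 1 (SO2:SO3 = 2:2): theoretical n(SO3) = 2.8621 mol; at 88.87% yield, n(SO3) = 2.5435 mol.
Step 2 (SO3:H2SO4 = 1:1): theoretical n(H2SO4) = 2.5435 mol, so theoretical mass = 2.5435 × 98.076 = 249.46 g.
At 82.80% yield, actual mass of H2SO4 = 249.46 × 0.8280 = 206.55 g.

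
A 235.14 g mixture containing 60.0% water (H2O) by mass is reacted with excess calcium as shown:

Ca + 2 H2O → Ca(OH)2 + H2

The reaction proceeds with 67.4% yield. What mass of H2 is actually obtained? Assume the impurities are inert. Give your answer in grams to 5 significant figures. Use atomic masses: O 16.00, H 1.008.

5.3203 g

Pure H2O available = 235.14 g × 0.600 = 141.084 g.
M(H2O) = 2(1.008) + 16.00 = 18.016 g/mol.
M(H2) = 2(1.008) = 2.016 g/mol.
n(H2O) = 141.084 g / 18.016 g/mol = 7.83104 mol.
From the equation the H2O:H2 mole ratio is 2:1, so n(H2) = 7.83104 × 1/2 = 3.91552 mol.
Mass of H2 = 3.91552 mol × 2.016 g/mol = 7.89369 g.
Actual mass collected = 7.89369 g × 0.674 = 5.32035 g.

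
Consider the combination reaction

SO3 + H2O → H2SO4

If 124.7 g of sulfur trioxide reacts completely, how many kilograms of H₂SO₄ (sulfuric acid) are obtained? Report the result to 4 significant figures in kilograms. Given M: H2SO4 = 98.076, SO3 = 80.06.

n(SO3) = 124.70 g / 80.06 g/mol = 1.5576 mol.
From the equation the SO3:H2SO4 mole ratio is 1:1, so n(H2SO4) = 1.5576 × 1/1 = 1.5576 mol.
Mass of H2SO4 = 1.5576 mol × 98.076 g/mol = 152.76 g.
Converting to kg: 152.76 g = 0.1528 kg.

0.1528 kg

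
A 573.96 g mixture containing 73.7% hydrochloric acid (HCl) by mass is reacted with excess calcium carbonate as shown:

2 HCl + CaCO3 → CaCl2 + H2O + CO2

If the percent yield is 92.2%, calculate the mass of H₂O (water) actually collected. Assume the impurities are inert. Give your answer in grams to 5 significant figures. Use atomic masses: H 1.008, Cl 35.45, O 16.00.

96.364 g

Pure HCl available = 573.96 g × 0.737 = 423.009 g.
M(HCl) = 1.008 + 35.45 = 36.458 g/mol.
M(H2O) = 2(1.008) + 16.00 = 18.016 g/mol.
n(HCl) = 423.009 g / 36.458 g/mol = 11.6026 mol.
From the equation the HCl:H2O mole ratio is 2:1, so n(H2O) = 11.6026 × 1/2 = 5.80131 mol.
Mass of H2O = 5.80131 mol × 18.016 g/mol = 104.516 g.
Actual mass collected = 104.516 g × 0.922 = 96.3642 g.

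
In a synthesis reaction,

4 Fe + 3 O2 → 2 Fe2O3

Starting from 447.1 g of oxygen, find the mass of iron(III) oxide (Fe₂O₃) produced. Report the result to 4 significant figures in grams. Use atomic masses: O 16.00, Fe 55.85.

1488 g

M(O2) = 2(16.00) = 32.00 g/mol.
M(Fe2O3) = 2(55.85) + 3(16.00) = 159.70 g/mol.
n(O2) = 447.10 g / 32.00 g/mol = 13.972 mol.
From the equation the O2:Fe2O3 mole ratio is 3:2, so n(Fe2O3) = 13.972 × 2/3 = 9.3146 mol.
Mass of Fe2O3 = 9.3146 mol × 159.70 g/mol = 1487.5 g.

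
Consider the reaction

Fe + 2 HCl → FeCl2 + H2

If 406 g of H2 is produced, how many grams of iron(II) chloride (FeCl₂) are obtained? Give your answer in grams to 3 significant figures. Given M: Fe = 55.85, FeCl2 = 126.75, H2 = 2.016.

25500 g

n(H2) = 406.0 g / 2.016 g/mol = 201.4 mol.
From the equation the H2:FeCl2 mole ratio is 1:1, so n(FeCl2) = 201.4 × 1/1 = 201.4 mol.
Mass of FeCl2 = 201.4 mol × 126.75 g/mol = 25530 g.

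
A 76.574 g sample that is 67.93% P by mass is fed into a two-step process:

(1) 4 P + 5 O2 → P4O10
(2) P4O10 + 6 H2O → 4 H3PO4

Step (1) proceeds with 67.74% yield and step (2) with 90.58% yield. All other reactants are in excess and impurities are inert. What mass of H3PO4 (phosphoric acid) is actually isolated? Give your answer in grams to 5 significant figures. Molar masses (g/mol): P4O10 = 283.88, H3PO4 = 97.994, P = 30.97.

100.99 g

Pure P = 76.574 × 0.6793 = 52.0167 g.
n(P) = 52.0167 / 30.97 = 1.67958 mol.
Step 1 (P:P4O10 = 4:1): theoretical n(P4O10) = 0.419896 mol; at 67.74% yield, n(P4O10) = 0.284438 mol.
Step 2 (P4O10:H3PO4 = 1:4): theoretical n(H3PO4) = 1.13775 mol, so theoretical mass = 1.13775 × 97.994 = 111.493 g.
At 90.58% yield, actual mass of H3PO4 = 111.493 × 0.9058 = 100.990 g.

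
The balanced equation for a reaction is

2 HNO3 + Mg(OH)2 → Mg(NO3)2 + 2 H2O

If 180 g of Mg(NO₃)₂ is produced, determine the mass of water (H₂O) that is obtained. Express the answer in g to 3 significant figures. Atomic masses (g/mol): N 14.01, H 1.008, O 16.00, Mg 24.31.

43.7 g

M(Mg(NO3)2) = 24.31 + 2(14.01) + 6(16.00) = 148.33 g/mol.
M(H2O) = 2(1.008) + 16.00 = 18.016 g/mol.
n(Mg(NO3)2) = 180.0 g / 148.33 g/mol = 1.214 mol.
From the equation the Mg(NO3)2:H2O mole ratio is 1:2, so n(H2O) = 1.214 × 2/1 = 2.427 mol.
Mass of H2O = 2.427 mol × 18.016 g/mol = 43.73 g.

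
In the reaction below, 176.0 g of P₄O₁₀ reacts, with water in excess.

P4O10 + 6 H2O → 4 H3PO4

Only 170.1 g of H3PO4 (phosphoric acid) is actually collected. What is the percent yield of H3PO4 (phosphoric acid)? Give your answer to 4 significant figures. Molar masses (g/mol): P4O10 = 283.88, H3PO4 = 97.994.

n(P4O10) = 176.00 g / 283.88 g/mol = 0.61998 mol.
From the equation the P4O10:H3PO4 mole ratio is 1:4, so n(H3PO4) = 0.61998 × 4/1 = 2.4799 mol.
Mass of H3PO4 = 2.4799 mol × 97.994 g/mol = 243.02 g.
This is the theoretical yield. Percent yield = 170.1 g / 243.02 g × 100% = 69.995%.

69.99 %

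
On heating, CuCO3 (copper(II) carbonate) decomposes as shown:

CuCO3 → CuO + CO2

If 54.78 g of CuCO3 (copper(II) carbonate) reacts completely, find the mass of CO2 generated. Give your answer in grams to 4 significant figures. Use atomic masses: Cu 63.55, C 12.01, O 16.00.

M(CuCO3) = 63.55 + 12.01 + 3(16.00) = 123.56 g/mol.
M(CO2) = 12.01 + 2(16.00) = 44.01 g/mol.
n(CuCO3) = 54.780 g / 123.56 g/mol = 0.44335 mol.
From the equation the CuCO3:CO2 mole ratio is 1:1, so n(CO2) = 0.44335 × 1/1 = 0.44335 mol.
Mass of CO2 = 0.44335 mol × 44.01 g/mol = 19.512 g.

19.51 g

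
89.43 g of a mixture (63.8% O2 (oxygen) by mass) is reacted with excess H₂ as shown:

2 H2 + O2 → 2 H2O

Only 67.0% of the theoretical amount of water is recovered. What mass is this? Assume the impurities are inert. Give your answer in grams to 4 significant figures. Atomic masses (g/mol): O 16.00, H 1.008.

43.04 g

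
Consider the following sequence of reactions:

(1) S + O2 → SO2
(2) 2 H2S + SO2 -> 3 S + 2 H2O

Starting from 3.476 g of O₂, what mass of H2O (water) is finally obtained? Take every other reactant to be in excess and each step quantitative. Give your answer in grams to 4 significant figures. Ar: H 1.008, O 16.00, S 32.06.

M(O2) = 2(16.00) = 32.00 g/mol.
M(H2O) = 2(1.008) + 16.00 = 18.016 g/mol.
n(O2) = 3.4760 / 32.00 = 0.10862 mol.
Step 1 gives a 1:1 ratio of O2 to SO2, so n(SO2) = 0.10862 mol.
In step 2 the SO2:H2O ratio is 1:2, so n(H2O) = 0.21725 mol.
Mass of H2O = 0.21725 × 18.016 = 3.9140 g.

3.914 g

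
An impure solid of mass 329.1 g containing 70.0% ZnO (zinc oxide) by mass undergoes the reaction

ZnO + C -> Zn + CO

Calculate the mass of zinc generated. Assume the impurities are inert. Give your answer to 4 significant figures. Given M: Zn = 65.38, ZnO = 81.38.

Mass of pure ZnO = 329.1 g × 0.700 = 230.37 g.
n(ZnO) = 230.37 g / 81.38 g/mol = 2.8308 mol.
From the equation the ZnO:Zn mole ratio is 1:1, so n(Zn) = 2.8308 × 1/1 = 2.8308 mol.
Mass of Zn = 2.8308 mol × 65.38 g/mol = 185.08 g.

185.1 g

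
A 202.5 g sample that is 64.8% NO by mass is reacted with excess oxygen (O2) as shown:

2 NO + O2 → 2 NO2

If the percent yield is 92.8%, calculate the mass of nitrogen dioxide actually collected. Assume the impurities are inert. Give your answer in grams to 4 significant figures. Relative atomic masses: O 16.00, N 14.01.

186.7 g

Pure NO available = 202.5 g × 0.648 = 131.22 g.
M(NO) = 14.01 + 16.00 = 30.01 g/mol.
M(NO2) = 14.01 + 2(16.00) = 46.01 g/mol.
n(NO) = 131.22 g / 30.01 g/mol = 4.3725 mol.
From the equation the NO:NO2 mole ratio is 2:2, so n(NO2) = 4.3725 × 2/2 = 4.3725 mol.
Mass of NO2 = 4.3725 mol × 46.01 g/mol = 201.18 g.
Actual mass collected = 201.18 g × 0.928 = 186.70 g.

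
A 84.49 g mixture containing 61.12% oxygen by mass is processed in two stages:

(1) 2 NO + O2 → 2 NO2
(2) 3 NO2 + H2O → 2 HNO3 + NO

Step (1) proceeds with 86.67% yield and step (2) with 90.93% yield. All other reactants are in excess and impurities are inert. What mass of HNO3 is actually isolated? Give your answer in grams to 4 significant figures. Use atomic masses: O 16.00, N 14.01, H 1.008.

106.9 g

Pure O2 = 84.49 × 0.6112 = 51.640 g.
M(O2) = 2(16.00) = 32.00 g/mol.
M(HNO3) = 1.008 + 14.01 + 3(16.00) = 63.018 g/mol.
n(O2) = 51.640 / 32.00 = 1.6138 mol.
Step 1 (O2:NO2 = 1:2): theoretical n(NO2) = 3.2275 mol; at 86.67% yield, n(NO2) = 2.7973 mol.
Step 2 (NO2:HNO3 = 3:2): theoretical n(HNO3) = 1.8649 mol, so theoretical mass = 1.8649 × 63.018 = 117.52 g.
At 90.93% yield, actual mass of HNO3 = 117.52 × 0.9093 = 106.86 g.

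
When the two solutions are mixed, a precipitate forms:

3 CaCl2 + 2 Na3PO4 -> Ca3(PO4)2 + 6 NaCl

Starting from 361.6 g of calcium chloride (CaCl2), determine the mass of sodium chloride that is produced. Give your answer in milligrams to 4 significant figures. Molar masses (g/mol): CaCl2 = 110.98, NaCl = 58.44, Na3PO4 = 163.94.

380800 mg

n(CaCl2) = 361.60 g / 110.98 g/mol = 3.2582 mol.
From the equation the CaCl2:NaCl mole ratio is 3:6, so n(NaCl) = 3.2582 × 6/3 = 6.5165 mol.
Mass of NaCl = 6.5165 mol × 58.44 g/mol = 380.82 g.
Converting to mg: 380.82 g = 380800 mg.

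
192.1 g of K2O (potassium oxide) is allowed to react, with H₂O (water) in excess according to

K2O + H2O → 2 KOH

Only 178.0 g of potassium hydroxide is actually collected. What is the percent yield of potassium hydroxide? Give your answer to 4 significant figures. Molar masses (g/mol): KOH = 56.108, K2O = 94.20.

77.78 %

n(K2O) = 192.10 g / 94.20 g/mol = 2.0393 mol.
From the equation the K2O:KOH mole ratio is 1:2, so n(KOH) = 2.0393 × 2/1 = 4.0786 mol.
Mass of KOH = 4.0786 mol × 56.108 g/mol = 228.84 g.
This is the theoretical yield. Percent yield = 178.0 g / 228.84 g × 100% = 77.784%.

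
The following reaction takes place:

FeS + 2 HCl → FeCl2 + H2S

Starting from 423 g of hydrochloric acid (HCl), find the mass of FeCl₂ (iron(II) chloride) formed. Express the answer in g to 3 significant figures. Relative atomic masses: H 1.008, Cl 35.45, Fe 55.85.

M(HCl) = 1.008 + 35.45 = 36.458 g/mol.
M(FeCl2) = 55.85 + 2(35.45) = 126.75 g/mol.
n(HCl) = 423.0 g / 36.458 g/mol = 11.60 mol.
From the equation the HCl:FeCl2 mole ratio is 2:1, so n(FeCl2) = 11.60 × 1/2 = 5.801 mol.
Mass of FeCl2 = 5.801 mol × 126.75 g/mol = 735.3 g.

735 g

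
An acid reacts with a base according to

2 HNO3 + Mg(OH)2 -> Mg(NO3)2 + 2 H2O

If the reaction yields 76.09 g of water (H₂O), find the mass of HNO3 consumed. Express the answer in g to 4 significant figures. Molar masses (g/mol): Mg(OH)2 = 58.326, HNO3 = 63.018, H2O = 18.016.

n(H2O) = 76.090 g / 18.016 g/mol = 4.2235 mol.
From the equation the H2O:HNO3 mole ratio is 2:2, so n(HNO3) = 4.2235 × 2/2 = 4.2235 mol.
Mass of HNO3 = 4.2235 mol × 63.018 g/mol = 266.15 g.

266.2 g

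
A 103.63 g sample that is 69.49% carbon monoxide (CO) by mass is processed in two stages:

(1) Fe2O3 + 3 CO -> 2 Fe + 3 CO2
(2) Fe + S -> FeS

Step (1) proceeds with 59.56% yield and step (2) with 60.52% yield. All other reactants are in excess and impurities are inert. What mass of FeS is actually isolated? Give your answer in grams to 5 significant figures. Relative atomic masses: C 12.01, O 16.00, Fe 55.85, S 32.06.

54.312 g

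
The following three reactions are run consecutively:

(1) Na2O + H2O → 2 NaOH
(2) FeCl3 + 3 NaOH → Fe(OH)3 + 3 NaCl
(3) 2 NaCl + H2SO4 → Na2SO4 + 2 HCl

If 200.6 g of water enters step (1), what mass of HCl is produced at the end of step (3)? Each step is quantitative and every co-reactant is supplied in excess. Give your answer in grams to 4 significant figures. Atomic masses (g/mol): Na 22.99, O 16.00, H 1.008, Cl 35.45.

M(H2O) = 2(1.008) + 16.00 = 18.016 g/mol.
M(HCl) = 1.008 + 35.45 = 36.458 g/mol.
n(H2O) = 200.6 / 18.016 = 11.135 mol.
Reaction (1): H2O→NaOH ratio 1:2 ⇒ n(NaOH) = 22.269 mol.
Reaction (2): NaOH→NaCl ratio 3:3 ⇒ n(NaCl) = 22.269 mol.
Reaction (3): NaCl→HCl ratio 2:2 ⇒ n(HCl) = 22.269 mol.
Mass of HCl = 22.269 × 36.458 = 811.89 g.

811.9 g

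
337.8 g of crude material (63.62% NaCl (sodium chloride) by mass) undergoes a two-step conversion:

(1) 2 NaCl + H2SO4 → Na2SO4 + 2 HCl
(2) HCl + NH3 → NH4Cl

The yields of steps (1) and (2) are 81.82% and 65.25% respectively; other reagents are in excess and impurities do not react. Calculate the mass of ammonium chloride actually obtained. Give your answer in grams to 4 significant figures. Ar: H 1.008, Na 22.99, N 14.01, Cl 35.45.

105.0 g

Pure NaCl = 337.8 × 0.6362 = 214.91 g.
M(NaCl) = 22.99 + 35.45 = 58.44 g/mol.
M(NH4Cl) = 14.01 + 4(1.008) + 35.45 = 53.492 g/mol.
n(NaCl) = 214.91 / 58.44 = 3.6774 mol.
Step 1 (NaCl:HCl = 2:2): theoretical n(HCl) = 3.6774 mol; at 81.82% yield, n(HCl) = 3.0089 mol.
Step 2 (HCl:NH4Cl = 1:1): theoretical n(NH4Cl) = 3.0089 mol, so theoretical mass = 3.0089 × 53.492 = 160.95 g.
At 65.25% yield, actual mass of NH4Cl = 160.95 × 0.6525 = 105.02 g.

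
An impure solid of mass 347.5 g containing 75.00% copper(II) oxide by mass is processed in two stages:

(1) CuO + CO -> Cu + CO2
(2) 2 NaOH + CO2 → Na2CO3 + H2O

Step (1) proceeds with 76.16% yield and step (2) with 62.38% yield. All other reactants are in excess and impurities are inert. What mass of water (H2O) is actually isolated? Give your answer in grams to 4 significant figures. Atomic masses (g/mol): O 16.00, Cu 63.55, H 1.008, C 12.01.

28.04 g

Pure CuO = 347.5 × 0.7500 = 260.62 g.
M(CuO) = 63.55 + 16.00 = 79.55 g/mol.
M(H2O) = 2(1.008) + 16.00 = 18.016 g/mol.
n(CuO) = 260.62 / 79.55 = 3.2762 mol.
Step 1 (CuO:CO2 = 1:1): theoretical n(CO2) = 3.2762 mol; at 76.16% yield, n(CO2) = 2.4952 mol.
Step 2 (CO2:H2O = 1:1): theoretical n(H2O) = 2.4952 mol, so theoretical mass = 2.4952 × 18.016 = 44.953 g.
At 62.38% yield, actual mass of H2O = 44.953 × 0.6238 = 28.042 g.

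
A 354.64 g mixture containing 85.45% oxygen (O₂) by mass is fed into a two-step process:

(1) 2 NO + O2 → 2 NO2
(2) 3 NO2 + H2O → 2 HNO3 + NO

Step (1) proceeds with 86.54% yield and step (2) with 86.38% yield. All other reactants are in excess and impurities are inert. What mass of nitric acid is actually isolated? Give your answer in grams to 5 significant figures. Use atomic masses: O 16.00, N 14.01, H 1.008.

594.82 g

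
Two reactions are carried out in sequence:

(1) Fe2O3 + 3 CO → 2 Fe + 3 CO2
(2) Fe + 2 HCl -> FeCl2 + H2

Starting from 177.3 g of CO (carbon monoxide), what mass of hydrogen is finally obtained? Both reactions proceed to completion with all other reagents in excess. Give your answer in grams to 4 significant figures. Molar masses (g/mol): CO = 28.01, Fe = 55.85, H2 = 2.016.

n(CO) = 177.30 / 28.01 = 6.3299 mol.
Step 1 gives a 3:2 ratio of CO to Fe, so n(Fe) = 4.2199 mol.
In step 2 the Fe:H2 ratio is 1:1, so n(H2) = 4.2199 mol.
Mass of H2 = 4.2199 × 2.016 = 8.5074 g.

8.507 g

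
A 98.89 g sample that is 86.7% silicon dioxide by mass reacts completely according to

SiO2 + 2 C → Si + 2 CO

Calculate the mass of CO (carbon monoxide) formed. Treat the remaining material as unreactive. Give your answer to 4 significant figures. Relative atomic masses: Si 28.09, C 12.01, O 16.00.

79.93 g

Mass of pure SiO2 = 98.89 g × 0.867 = 85.738 g.
M(SiO2) = 28.09 + 2(16.00) = 60.09 g/mol.
M(CO) = 12.01 + 16.00 = 28.01 g/mol.
n(SiO2) = 85.738 g / 60.09 g/mol = 1.4268 mol.
From the equation the SiO2:CO mole ratio is 1:2, so n(CO) = 1.4268 × 2/1 = 2.8536 mol.
Mass of CO = 2.8536 mol × 28.01 g/mol = 79.930 g.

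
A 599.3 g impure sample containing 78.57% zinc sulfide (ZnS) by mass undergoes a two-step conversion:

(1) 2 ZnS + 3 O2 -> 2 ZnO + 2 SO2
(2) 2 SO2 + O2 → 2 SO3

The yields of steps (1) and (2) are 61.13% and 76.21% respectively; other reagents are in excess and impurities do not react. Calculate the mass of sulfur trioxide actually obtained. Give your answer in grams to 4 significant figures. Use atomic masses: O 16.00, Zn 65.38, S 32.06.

180.2 g

Pure ZnS = 599.3 × 0.7857 = 470.87 g.
M(ZnS) = 65.38 + 32.06 = 97.44 g/mol.
M(SO3) = 32.06 + 3(16.00) = 80.06 g/mol.
n(ZnS) = 470.87 / 97.44 = 4.8324 mol.
Step 1 (ZnS:SO2 = 2:2): theoretical n(SO2) = 4.8324 mol; at 61.13% yield, n(SO2) = 2.9541 mol.
Step 2 (SO2:SO3 = 2:2): theoretical n(SO3) = 2.9541 mol, so theoretical mass = 2.9541 × 80.06 = 236.50 g.
At 76.21% yield, actual mass of SO3 = 236.50 × 0.7621 = 180.24 g.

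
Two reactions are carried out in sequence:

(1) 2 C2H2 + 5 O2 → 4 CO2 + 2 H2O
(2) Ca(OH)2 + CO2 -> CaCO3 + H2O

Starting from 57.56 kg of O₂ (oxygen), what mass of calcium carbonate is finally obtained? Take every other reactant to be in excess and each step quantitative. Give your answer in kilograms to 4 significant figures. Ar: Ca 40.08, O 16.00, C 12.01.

144.0 kg

M(O2) = 2(16.00) = 32.00 g/mol.
M(CaCO3) = 40.08 + 12.01 + 3(16.00) = 100.09 g/mol.
57.56 kg = 57560 g.
n(O2) = 57560 / 32.00 = 1798.8 mol.
Step 1 gives a 5:4 ratio of O2 to CO2, so n(CO2) = 1439.0 mol.
In step 2 the CO2:CaCO3 ratio is 1:1, so n(CaCO3) = 1439.0 mol.
Mass of CaCO3 = 1439.0 × 100.09 = 144030 g = 144.0 kg.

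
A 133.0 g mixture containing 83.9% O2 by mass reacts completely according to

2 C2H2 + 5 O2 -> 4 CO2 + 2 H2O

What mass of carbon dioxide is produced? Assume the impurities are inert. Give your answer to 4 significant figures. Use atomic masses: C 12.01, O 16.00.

Mass of pure O2 = 133.0 g × 0.839 = 111.59 g.
M(O2) = 2(16.00) = 32.00 g/mol.
M(CO2) = 12.01 + 2(16.00) = 44.01 g/mol.
n(O2) = 111.59 g / 32.00 g/mol = 3.4871 mol.
From the equation the O2:CO2 mole ratio is 5:4, so n(CO2) = 3.4871 × 4/5 = 2.7897 mol.
Mass of CO2 = 2.7897 mol × 44.01 g/mol = 122.77 g.

122.8 g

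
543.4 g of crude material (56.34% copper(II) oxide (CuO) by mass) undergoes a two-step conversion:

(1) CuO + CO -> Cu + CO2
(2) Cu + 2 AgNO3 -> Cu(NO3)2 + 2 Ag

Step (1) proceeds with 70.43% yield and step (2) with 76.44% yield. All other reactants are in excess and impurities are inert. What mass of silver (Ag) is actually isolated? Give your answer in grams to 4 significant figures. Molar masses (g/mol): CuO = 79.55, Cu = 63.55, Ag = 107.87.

Pure CuO = 543.4 × 0.5634 = 306.15 g.
n(CuO) = 306.15 / 79.55 = 3.8485 mol.
Step 1 (CuO:Cu = 1:1): theoretical n(Cu) = 3.8485 mol; at 70.43% yield, n(Cu) = 2.7105 mol.
Step 2 (Cu:Ag = 1:2): theoretical n(Ag) = 5.4211 mol, so theoretical mass = 5.4211 × 107.87 = 584.77 g.
At 76.44% yield, actual mass of Ag = 584.77 × 0.7644 = 447.00 g.

447.0 g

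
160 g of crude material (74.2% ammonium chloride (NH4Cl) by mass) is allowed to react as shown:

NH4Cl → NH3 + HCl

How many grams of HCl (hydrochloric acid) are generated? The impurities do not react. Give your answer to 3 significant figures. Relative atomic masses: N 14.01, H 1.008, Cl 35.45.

80.9 g

Mass of pure NH4Cl = 160 g × 0.742 = 118.7 g.
M(NH4Cl) = 14.01 + 4(1.008) + 35.45 = 53.492 g/mol.
M(HCl) = 1.008 + 35.45 = 36.458 g/mol.
n(NH4Cl) = 118.7 g / 53.492 g/mol = 2.219 mol.
From the equation the NH4Cl:HCl mole ratio is 1:1, so n(HCl) = 2.219 × 1/1 = 2.219 mol.
Mass of HCl = 2.219 mol × 36.458 g/mol = 80.91 g.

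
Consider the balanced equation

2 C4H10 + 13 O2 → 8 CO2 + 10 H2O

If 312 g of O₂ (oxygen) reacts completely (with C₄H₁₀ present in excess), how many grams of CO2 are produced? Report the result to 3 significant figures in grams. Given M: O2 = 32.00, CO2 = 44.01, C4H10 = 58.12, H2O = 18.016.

264 g

n(O2) = 312.0 g / 32.00 g/mol = 9.750 mol.
From the equation the O2:CO2 mole ratio is 13:8, so n(CO2) = 9.750 × 8/13 = 6.000 mol.
Mass of CO2 = 6.000 mol × 44.01 g/mol = 264.1 g.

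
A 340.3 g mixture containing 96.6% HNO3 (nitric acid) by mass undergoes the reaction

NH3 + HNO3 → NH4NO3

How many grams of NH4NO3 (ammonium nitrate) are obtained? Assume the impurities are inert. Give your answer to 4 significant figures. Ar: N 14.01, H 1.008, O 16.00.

Mass of pure HNO3 = 340.3 g × 0.966 = 328.73 g.
M(HNO3) = 1.008 + 14.01 + 3(16.00) = 63.018 g/mol.
M(NH4NO3) = 2(14.01) + 4(1.008) + 3(16.00) = 80.052 g/mol.
n(HNO3) = 328.73 g / 63.018 g/mol = 5.2164 mol.
From the equation the HNO3:NH4NO3 mole ratio is 1:1, so n(NH4NO3) = 5.2164 × 1/1 = 5.2164 mol.
Mass of NH4NO3 = 5.2164 mol × 80.052 g/mol = 417.59 g.

417.6 g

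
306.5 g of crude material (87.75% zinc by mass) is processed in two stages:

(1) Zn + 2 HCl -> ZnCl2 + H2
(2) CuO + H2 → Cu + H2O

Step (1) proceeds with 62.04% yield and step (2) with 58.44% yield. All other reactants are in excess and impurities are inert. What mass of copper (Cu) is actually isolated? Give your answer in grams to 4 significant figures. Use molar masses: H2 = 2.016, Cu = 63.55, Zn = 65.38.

94.78 g

Pure Zn = 306.5 × 0.8775 = 268.95 g.
n(Zn) = 268.95 / 65.38 = 4.1137 mol.
Step 1 (Zn:H2 = 1:1): theoretical n(H2) = 4.1137 mol; at 62.04% yield, n(H2) = 2.5521 mol.
Step 2 (H2:Cu = 1:1): theoretical n(Cu) = 2.5521 mol, so theoretical mass = 2.5521 × 63.55 = 162.19 g.
At 58.44% yield, actual mass of Cu = 162.19 × 0.5844 = 94.783 g.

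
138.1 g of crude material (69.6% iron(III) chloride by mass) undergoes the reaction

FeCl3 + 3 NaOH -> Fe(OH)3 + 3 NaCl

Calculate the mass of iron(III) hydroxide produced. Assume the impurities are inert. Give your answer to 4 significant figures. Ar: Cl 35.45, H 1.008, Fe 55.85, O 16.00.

Mass of pure FeCl3 = 138.1 g × 0.696 = 96.118 g.
M(FeCl3) = 55.85 + 3(35.45) = 162.20 g/mol.
M(Fe(OH)3) = 55.85 + 3(16.00) + 3(1.008) = 106.874 g/mol.
n(FeCl3) = 96.118 g / 162.20 g/mol = 0.59259 mol.
From the equation the FeCl3:Fe(OH)3 mole ratio is 1:1, so n(Fe(OH)3) = 0.59259 × 1/1 = 0.59259 mol.
Mass of Fe(OH)3 = 0.59259 mol × 106.874 g/mol = 63.332 g.

63.33 g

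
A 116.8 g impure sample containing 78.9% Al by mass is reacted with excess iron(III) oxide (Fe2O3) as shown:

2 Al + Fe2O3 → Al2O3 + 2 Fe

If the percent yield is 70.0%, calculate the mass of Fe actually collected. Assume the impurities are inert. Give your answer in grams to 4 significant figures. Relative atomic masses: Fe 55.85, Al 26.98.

133.5 g

Pure Al available = 116.8 g × 0.789 = 92.155 g.
M(Al) = 26.98 g/mol.
M(Fe) = 55.85 g/mol.
n(Al) = 92.155 g / 26.98 g/mol = 3.4157 mol.
From the equation the Al:Fe mole ratio is 2:2, so n(Fe) = 3.4157 × 2/2 = 3.4157 mol.
Mass of Fe = 3.4157 mol × 55.85 g/mol = 190.77 g.
Actual mass collected = 190.77 g × 0.700 = 133.54 g.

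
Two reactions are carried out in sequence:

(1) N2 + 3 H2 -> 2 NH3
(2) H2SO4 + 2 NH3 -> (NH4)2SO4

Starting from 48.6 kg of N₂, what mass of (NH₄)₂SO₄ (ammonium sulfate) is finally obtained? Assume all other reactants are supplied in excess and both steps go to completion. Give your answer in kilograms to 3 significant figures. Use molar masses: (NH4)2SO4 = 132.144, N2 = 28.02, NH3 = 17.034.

229 kg

48.6 kg = 48600 g.
n(N2) = 48600 / 28.02 = 1734 mol.
Step 1 gives a 1:2 ratio of N2 to NH3, so n(NH3) = 3469 mol.
In step 2 the NH3:(NH4)2SO4 ratio is 2:1, so n((NH4)2SO4) = 1734 mol.
Mass of (NH4)2SO4 = 1734 × 132.144 = 229200 g = 229 kg.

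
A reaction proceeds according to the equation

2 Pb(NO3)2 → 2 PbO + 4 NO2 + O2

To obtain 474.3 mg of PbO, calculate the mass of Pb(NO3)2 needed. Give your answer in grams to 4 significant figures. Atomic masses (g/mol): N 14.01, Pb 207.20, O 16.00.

0.7038 g

M(PbO) = 207.20 + 16.00 = 223.20 g/mol.
M(Pb(NO3)2) = 207.20 + 2(14.01) + 6(16.00) = 331.22 g/mol.
Convert: 474.3 mg = 0.47430 g.
n(PbO) = 0.47430 g / 223.20 g/mol = 0.0021250 mol.
From the equation the PbO:Pb(NO3)2 mole ratio is 2:2, so n(Pb(NO3)2) = 0.0021250 × 2/2 = 0.0021250 mol.
Mass of Pb(NO3)2 = 0.0021250 mol × 331.22 g/mol = 0.70384 g.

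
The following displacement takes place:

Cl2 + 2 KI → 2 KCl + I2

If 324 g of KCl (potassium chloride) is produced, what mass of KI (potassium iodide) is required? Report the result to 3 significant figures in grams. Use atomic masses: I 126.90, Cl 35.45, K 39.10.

M(KCl) = 39.10 + 35.45 = 74.55 g/mol.
M(KI) = 39.10 + 126.90 = 166.00 g/mol.
n(KCl) = 324.0 g / 74.55 g/mol = 4.346 mol.
From the equation the KCl:KI mole ratio is 2:2, so n(KI) = 4.346 × 2/2 = 4.346 mol.
Mass of KI = 4.346 mol × 166.00 g/mol = 721.4 g.

721 g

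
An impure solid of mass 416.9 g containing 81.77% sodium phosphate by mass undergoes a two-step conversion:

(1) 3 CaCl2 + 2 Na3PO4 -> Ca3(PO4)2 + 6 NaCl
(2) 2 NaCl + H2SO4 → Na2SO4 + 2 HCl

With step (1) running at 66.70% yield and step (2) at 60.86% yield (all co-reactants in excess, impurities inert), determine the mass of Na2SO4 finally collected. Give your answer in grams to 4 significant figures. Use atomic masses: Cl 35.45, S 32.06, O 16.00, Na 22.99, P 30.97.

Pure Na3PO4 = 416.9 × 0.8177 = 340.90 g.
M(Na3PO4) = 3(22.99) + 30.97 + 4(16.00) = 163.94 g/mol.
M(Na2SO4) = 2(22.99) + 32.06 + 4(16.00) = 142.04 g/mol.
n(Na3PO4) = 340.90 / 163.94 = 2.0794 mol.
Step 1 (Na3PO4:NaCl = 2:6): theoretical n(NaCl) = 6.2382 mol; at 66.70% yield, n(NaCl) = 4.1609 mol.
Step 2 (NaCl:Na2SO4 = 2:1): theoretical n(Na2SO4) = 2.0805 mol, so theoretical mass = 2.0805 × 142.04 = 295.51 g.
At 60.86% yield, actual mass of Na2SO4 = 295.51 × 0.6086 = 179.85 g.

179.8 g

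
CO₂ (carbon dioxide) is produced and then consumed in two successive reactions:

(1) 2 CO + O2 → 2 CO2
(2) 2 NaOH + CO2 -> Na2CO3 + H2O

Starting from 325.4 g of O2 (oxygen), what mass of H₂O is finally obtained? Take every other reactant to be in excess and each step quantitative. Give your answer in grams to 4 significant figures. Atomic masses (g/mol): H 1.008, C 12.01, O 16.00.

366.4 g

M(O2) = 2(16.00) = 32.00 g/mol.
M(H2O) = 2(1.008) + 16.00 = 18.016 g/mol.
n(O2) = 325.40 / 32.00 = 10.169 mol.
Step 1 gives a 1:2 ratio of O2 to CO2, so n(CO2) = 20.337 mol.
In step 2 the CO2:H2O ratio is 1:1, so n(H2O) = 20.337 mol.
Mass of H2O = 20.337 × 18.016 = 366.40 g.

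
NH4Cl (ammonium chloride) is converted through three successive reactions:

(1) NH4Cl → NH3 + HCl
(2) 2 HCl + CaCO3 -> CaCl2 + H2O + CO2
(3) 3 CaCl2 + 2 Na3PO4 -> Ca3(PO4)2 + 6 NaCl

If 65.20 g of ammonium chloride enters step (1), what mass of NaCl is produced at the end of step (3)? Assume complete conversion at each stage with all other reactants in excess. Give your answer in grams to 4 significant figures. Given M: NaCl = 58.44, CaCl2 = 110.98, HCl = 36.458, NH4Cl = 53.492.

n(NH4Cl) = 65.20 / 53.492 = 1.2189 mol.
Reaction (1): NH4Cl→HCl ratio 1:1 ⇒ n(HCl) = 1.2189 mol.
Reaction (2): HCl→CaCl2 ratio 2:1 ⇒ n(CaCl2) = 0.60944 mol.
Reaction (3): CaCl2→NaCl ratio 3:6 ⇒ n(NaCl) = 1.2189 mol.
Mass of NaCl = 1.2189 × 58.44 = 71.231 g.

71.23 g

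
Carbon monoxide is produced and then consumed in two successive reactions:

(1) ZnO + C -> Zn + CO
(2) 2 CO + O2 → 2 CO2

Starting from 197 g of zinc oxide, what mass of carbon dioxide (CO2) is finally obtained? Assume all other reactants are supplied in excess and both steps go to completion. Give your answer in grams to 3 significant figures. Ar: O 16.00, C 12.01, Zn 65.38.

M(ZnO) = 65.38 + 16.00 = 81.38 g/mol.
M(CO2) = 12.01 + 2(16.00) = 44.01 g/mol.
n(ZnO) = 197.0 / 81.38 = 2.421 mol.
Step 1 gives a 1:1 ratio of ZnO to CO, so n(CO) = 2.421 mol.
In step 2 the CO:CO2 ratio is 2:2, so n(CO2) = 2.421 mol.
Mass of CO2 = 2.421 × 44.01 = 106.5 g.

107 g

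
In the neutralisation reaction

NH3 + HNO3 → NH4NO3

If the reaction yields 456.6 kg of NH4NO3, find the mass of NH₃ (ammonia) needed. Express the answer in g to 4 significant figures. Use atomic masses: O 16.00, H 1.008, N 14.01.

97160 g

M(NH4NO3) = 2(14.01) + 4(1.008) + 3(16.00) = 80.052 g/mol.
M(NH3) = 14.01 + 3(1.008) = 17.034 g/mol.
Convert: 456.6 kg = 456600 g.
n(NH4NO3) = 456600 g / 80.052 g/mol = 5703.8 mol.
From the equation the NH4NO3:NH3 mole ratio is 1:1, so n(NH3) = 5703.8 × 1/1 = 5703.8 mol.
Mass of NH3 = 5703.8 mol × 17.034 g/mol = 97158 g.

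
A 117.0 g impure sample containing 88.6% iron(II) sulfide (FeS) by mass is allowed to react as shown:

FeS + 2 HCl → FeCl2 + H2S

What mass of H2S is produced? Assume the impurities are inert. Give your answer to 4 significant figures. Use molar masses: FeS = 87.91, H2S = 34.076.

40.18 g

Mass of pure FeS = 117.0 g × 0.886 = 103.66 g.
n(FeS) = 103.66 g / 87.91 g/mol = 1.1792 mol.
From the equation the FeS:H2S mole ratio is 1:1, so n(H2S) = 1.1792 × 1/1 = 1.1792 mol.
Mass of H2S = 1.1792 mol × 34.076 g/mol = 40.182 g.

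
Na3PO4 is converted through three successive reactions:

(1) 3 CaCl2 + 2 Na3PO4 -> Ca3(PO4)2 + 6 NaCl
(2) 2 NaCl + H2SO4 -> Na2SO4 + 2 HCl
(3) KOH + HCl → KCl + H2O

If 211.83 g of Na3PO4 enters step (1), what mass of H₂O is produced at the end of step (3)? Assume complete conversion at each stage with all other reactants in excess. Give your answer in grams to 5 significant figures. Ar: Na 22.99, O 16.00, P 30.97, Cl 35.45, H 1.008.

69.836 g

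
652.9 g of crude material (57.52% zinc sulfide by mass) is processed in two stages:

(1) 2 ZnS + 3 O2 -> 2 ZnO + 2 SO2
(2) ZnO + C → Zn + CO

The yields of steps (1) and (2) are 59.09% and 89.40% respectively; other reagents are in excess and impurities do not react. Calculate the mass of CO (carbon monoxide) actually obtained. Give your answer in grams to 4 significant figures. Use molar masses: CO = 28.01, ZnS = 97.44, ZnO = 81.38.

Pure ZnS = 652.9 × 0.5752 = 375.55 g.
n(ZnS) = 375.55 / 97.44 = 3.8541 mol.
Step 1 (ZnS:ZnO = 2:2): theoretical n(ZnO) = 3.8541 mol; at 59.09% yield, n(ZnO) = 2.2774 mol.
Step 2 (ZnO:CO = 1:1): theoretical n(CO) = 2.2774 mol, so theoretical mass = 2.2774 × 28.01 = 63.790 g.
At 89.40% yield, actual mass of CO = 63.790 × 0.8940 = 57.029 g.

57.03 g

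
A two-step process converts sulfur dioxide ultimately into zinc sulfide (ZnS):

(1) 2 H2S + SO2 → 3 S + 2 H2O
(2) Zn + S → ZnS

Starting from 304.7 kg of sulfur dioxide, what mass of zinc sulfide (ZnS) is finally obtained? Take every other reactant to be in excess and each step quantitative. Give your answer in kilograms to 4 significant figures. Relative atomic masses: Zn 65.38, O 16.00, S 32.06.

M(SO2) = 32.06 + 2(16.00) = 64.06 g/mol.
M(ZnS) = 65.38 + 32.06 = 97.44 g/mol.
304.7 kg = 304700 g.
n(SO2) = 304700 / 64.06 = 4756.5 mol.
Step 1 gives a 1:3 ratio of SO2 to S, so n(S) = 14269 mol.
In step 2 the S:ZnS ratio is 1:1, so n(ZnS) = 14269 mol.
Mass of ZnS = 14269 × 97.44 = 1.3904 × 10^6 g = 1390 kg.

1390 kg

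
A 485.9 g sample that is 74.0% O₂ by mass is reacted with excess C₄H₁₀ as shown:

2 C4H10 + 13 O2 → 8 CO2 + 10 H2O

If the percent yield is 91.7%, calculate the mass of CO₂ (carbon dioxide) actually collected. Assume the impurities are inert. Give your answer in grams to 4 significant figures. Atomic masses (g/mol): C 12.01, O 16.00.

279.1 g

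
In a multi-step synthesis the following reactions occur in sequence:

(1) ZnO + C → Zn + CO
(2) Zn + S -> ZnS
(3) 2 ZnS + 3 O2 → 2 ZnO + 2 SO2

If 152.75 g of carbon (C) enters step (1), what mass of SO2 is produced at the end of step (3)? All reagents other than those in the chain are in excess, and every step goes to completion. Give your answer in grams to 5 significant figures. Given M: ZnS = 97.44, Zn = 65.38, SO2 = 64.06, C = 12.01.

814.75 g

n(C) = 152.75 / 12.01 = 12.7186 mol.
Reaction (1): C→Zn ratio 1:1 ⇒ n(Zn) = 12.7186 mol.
Reaction (2): Zn→ZnS ratio 1:1 ⇒ n(ZnS) = 12.7186 mol.
Reaction (3): ZnS→SO2 ratio 2:2 ⇒ n(SO2) = 12.7186 mol.
Mass of SO2 = 12.7186 × 64.06 = 814.751 g.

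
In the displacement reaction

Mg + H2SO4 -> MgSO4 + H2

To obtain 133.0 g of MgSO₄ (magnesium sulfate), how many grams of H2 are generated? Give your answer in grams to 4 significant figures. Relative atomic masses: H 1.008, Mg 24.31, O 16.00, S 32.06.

2.228 g

M(MgSO4) = 24.31 + 32.06 + 4(16.00) = 120.37 g/mol.
M(H2) = 2(1.008) = 2.016 g/mol.
n(MgSO4) = 133.00 g / 120.37 g/mol = 1.1049 mol.
From the equation the MgSO4:H2 mole ratio is 1:1, so n(H2) = 1.1049 × 1/1 = 1.1049 mol.
Mass of H2 = 1.1049 mol × 2.016 g/mol = 2.2275 g.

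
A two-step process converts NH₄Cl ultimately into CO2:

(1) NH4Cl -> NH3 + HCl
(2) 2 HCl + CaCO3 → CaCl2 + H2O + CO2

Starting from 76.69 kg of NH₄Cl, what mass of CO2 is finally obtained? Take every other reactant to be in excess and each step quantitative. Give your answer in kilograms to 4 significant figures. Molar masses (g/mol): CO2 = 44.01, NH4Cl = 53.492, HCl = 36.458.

31.55 kg

76.69 kg = 76690 g.
n(NH4Cl) = 76690 / 53.492 = 1433.7 mol.
Step 1 gives a 1:1 ratio of NH4Cl to HCl, so n(HCl) = 1433.7 mol.
In step 2 the HCl:CO2 ratio is 2:1, so n(CO2) = 716.84 mol.
Mass of CO2 = 716.84 × 44.01 = 31548 g = 31.55 kg.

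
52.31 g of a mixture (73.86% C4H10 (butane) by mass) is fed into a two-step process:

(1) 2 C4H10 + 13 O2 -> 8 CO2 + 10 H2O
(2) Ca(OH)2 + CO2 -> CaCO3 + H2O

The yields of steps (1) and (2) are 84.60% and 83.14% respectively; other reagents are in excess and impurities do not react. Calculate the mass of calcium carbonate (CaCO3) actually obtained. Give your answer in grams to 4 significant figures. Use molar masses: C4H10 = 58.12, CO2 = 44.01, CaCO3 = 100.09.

Pure C4H10 = 52.31 × 0.7386 = 38.636 g.
n(C4H10) = 38.636 / 58.12 = 0.66477 mol.
Step 1 (C4H10:CO2 = 2:8): theoretical n(CO2) = 2.6591 mol; at 84.60% yield, n(CO2) = 2.2496 mol.
Step 2 (CO2:CaCO3 = 1:1): theoretical n(CaCO3) = 2.2496 mol, so theoretical mass = 2.2496 × 100.09 = 225.16 g.
At 83.14% yield, actual mass of CaCO3 = 225.16 × 0.8314 = 187.20 g.

187.2 g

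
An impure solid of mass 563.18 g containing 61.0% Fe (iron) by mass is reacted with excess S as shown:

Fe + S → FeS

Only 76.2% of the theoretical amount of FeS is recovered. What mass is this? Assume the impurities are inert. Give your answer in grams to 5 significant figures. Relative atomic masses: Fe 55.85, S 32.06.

412.05 g

Pure Fe available = 563.18 g × 0.610 = 343.540 g.
M(Fe) = 55.85 g/mol.
M(FeS) = 55.85 + 32.06 = 87.91 g/mol.
n(Fe) = 343.540 g / 55.85 g/mol = 6.15112 mol.
From the equation the Fe:FeS mole ratio is 1:1, so n(FeS) = 6.15112 × 1/1 = 6.15112 mol.
Mass of FeS = 6.15112 mol × 87.91 g/mol = 540.745 g.
Actual mass collected = 540.745 g × 0.762 = 412.047 g.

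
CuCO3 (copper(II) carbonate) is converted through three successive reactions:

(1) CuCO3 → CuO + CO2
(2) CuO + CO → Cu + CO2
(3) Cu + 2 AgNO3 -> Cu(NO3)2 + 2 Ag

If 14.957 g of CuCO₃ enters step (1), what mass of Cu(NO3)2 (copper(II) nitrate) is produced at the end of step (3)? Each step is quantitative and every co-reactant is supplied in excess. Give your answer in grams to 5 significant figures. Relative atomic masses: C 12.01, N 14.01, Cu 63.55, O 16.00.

22.705 g

M(CuCO3) = 63.55 + 12.01 + 3(16.00) = 123.56 g/mol.
M(Cu(NO3)2) = 63.55 + 2(14.01) + 6(16.00) = 187.57 g/mol.
n(CuCO3) = 14.957 / 123.56 = 0.121051 mol.
Reaction (1): CuCO3→CuO ratio 1:1 ⇒ n(CuO) = 0.121051 mol.
Reaction (2): CuO→Cu ratio 1:1 ⇒ n(Cu) = 0.121051 mol.
Reaction (3): Cu→Cu(NO3)2 ratio 1:1 ⇒ n(Cu(NO3)2) = 0.121051 mol.
Mass of Cu(NO3)2 = 0.121051 × 187.57 = 22.7054 g.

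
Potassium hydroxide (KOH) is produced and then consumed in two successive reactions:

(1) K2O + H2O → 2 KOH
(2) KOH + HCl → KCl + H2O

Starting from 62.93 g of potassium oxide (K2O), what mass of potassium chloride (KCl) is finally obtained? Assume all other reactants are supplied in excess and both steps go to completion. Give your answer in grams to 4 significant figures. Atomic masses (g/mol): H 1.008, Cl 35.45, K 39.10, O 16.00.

99.61 g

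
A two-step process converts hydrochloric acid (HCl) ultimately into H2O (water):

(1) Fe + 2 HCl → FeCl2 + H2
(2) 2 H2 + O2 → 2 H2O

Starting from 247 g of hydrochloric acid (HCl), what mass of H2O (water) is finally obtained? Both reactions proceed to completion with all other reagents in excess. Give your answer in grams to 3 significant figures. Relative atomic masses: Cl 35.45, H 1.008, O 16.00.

61.0 g

M(HCl) = 1.008 + 35.45 = 36.458 g/mol.
M(H2O) = 2(1.008) + 16.00 = 18.016 g/mol.
n(HCl) = 247.0 / 36.458 = 6.775 mol.
Step 1 gives a 2:1 ratio of HCl to H2, so n(H2) = 3.387 mol.
In step 2 the H2:H2O ratio is 2:2, so n(H2O) = 3.387 mol.
Mass of H2O = 3.387 × 18.016 = 61.03 g.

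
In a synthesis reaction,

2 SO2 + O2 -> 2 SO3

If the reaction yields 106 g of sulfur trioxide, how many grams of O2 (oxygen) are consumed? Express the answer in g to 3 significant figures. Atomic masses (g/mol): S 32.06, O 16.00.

M(SO3) = 32.06 + 3(16.00) = 80.06 g/mol.
M(O2) = 2(16.00) = 32.00 g/mol.
n(SO3) = 106.0 g / 80.06 g/mol = 1.324 mol.
From the equation the SO3:O2 mole ratio is 2:1, so n(O2) = 1.324 × 1/2 = 0.6620 mol.
Mass of O2 = 0.6620 mol × 32.00 g/mol = 21.18 g.

21.2 g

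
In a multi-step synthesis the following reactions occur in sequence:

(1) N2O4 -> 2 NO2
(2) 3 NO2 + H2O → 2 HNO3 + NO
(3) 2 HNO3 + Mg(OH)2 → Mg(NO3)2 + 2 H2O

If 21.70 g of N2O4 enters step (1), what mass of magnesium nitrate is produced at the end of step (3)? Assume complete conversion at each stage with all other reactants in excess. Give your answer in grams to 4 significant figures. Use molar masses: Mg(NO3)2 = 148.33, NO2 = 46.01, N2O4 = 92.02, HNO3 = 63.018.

23.32 g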